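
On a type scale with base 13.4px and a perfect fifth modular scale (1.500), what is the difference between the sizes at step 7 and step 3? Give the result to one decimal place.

183.7px

Step 3: 13.4 × 1.500³ = 45.225px
Step 7: 13.4 × 1.500⁷ = 228.952px
Difference: 228.952 − 45.225 = 183.727px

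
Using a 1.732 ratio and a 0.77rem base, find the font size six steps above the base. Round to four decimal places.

20.7863rem

0.77 × 1.732⁶ = 0.77 × 26.99525 ≈ 20.7863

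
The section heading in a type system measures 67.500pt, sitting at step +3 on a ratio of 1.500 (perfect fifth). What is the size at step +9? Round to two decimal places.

The gap is 9 − (3) = 6 steps, so the factor is 1.500^6.
67.500 × 1.500⁶ = 67.500 × 11.39062 ≈ 768.867

768.87pt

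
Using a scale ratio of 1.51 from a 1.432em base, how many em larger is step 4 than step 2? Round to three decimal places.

4.180em

Step 2: 1.432 × 1.51² = 3.26510em
Step 4: 1.432 × 1.51⁴ = 7.44476em
Difference: 7.44476 − 3.26510 = 4.17966em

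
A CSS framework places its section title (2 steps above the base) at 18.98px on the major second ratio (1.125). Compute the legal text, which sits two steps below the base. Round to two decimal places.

The gap is -2 − (2) = -4 steps, so the factor is 1.125^-4.
18.98 ÷ 1.125⁴ = 18.98 ÷ 1.60181 ≈ 11.849

11.85px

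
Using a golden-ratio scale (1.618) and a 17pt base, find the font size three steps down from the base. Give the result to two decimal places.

Every step multiplies by the scale ratio.
17.0 ÷ 1.618³ = 17.0 ÷ 4.23580 ≈ 4.01

4.01pt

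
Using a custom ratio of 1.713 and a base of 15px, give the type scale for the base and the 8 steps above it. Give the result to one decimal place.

15.0px, 25.7px, 44.0px, 75.4px, 129.2px, 221.2px, 379.0px, 649.2px, 1112.1px

Step 0: 15px
Step 1: 15.0 × 1.713 = 25.7
Step 2: 15.0 × 1.713² = 44.0
Step 3: 15.0 × 1.713³ = 75.4
Step 4: 15.0 × 1.713⁴ = 129.2
Step 5: 15.0 × 1.713⁵ = 221.2
Step 6: 15.0 × 1.713⁶ = 379.0
Step 7: 15.0 × 1.713⁷ = 649.2
Step 8: 15.0 × 1.713⁸ = 1112.1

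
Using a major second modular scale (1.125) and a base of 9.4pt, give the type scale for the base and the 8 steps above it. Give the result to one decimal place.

9.4pt, 10.6pt, 11.9pt, 13.4pt, 15.1pt, 16.9pt, 19.1pt, 21.4pt, 24.1pt

Step 0: 9.4pt
Step 1: 9.4 × 1.125 = 10.6
Step 2: 9.4 × 1.125² = 11.9
Step 3: 9.4 × 1.125³ = 13.4
Step 4: 9.4 × 1.125⁴ = 15.1
Step 5: 9.4 × 1.125⁵ = 16.9
Step 6: 9.4 × 1.125⁶ = 19.1
Step 7: 9.4 × 1.125⁷ = 21.4
Step 8: 9.4 × 1.125⁸ = 24.1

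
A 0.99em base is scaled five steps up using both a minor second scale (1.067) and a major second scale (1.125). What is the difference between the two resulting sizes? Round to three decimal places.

0.415em

Minor second: 0.99 × 1.067⁵ = 1.36917em
Major second: 0.99 × 1.125⁵ = 1.78401em
Difference: 1.78401 − 1.36917 = 0.41484em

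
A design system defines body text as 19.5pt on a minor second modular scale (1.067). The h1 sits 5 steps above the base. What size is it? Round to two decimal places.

19.5 × 1.067⁵ = 19.5 × 1.38300 ≈ 26.97

26.97pt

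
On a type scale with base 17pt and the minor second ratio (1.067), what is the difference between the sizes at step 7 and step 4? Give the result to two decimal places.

Step 4: 17.0 × 1.067⁴ = 22.0347pt
Step 7: 17.0 × 1.067⁷ = 26.7670pt
Difference: 26.7670 − 22.0347 = 4.7323pt

4.73pt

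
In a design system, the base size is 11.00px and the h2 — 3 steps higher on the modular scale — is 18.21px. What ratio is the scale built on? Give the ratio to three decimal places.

1.183

r³ = 18.21 / 11.00, so r = (18.21/11.00)^(1/3).
r = 1.6555^(1/3) ≈ 1.1830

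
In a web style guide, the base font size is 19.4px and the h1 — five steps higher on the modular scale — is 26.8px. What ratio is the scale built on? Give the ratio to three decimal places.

The ratio satisfies 19.4 × r⁵ = 26.8, so r = (26.8 / 19.4)^(1/5).
r = 1.3814^(1/5) ≈ 1.0668

1.067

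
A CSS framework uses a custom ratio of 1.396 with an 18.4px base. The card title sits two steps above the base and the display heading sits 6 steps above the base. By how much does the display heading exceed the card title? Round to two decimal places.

100.33px

Step 2: 18.4 × 1.396² = 35.8582px
Step 6: 18.4 × 1.396⁶ = 136.1853px
Difference: 136.1853 − 35.8582 = 100.3271px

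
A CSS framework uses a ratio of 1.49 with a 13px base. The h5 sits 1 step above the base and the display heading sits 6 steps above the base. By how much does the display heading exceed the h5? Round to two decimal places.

Step 1: 13.0 × 1.49 = 19.3700px
Step 6: 13.0 × 1.49⁶ = 142.2528px
Difference: 142.2528 − 19.3700 = 122.8828px

122.88px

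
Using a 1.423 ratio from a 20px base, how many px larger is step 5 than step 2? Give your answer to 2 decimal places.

76.20px

Step 2: 20.0 × 1.423² = 40.4986px
Step 5: 20.0 × 1.423⁵ = 116.6956px
Difference: 116.6956 − 40.4986 = 76.1970px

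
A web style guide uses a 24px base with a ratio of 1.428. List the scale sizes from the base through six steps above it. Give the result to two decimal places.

Step 0: 24px
Step 1: 24.0 × 1.428 = 34.27
Step 2: 24.0 × 1.428² = 48.94
Step 3: 24.0 × 1.428³ = 69.89
Step 4: 24.0 × 1.428⁴ = 99.80
Step 5: 24.0 × 1.428⁵ = 142.51
Step 6: 24.0 × 1.428⁶ = 203.51

24.00px, 34.27px, 48.94px, 69.89px, 99.80px, 142.51px, 203.51px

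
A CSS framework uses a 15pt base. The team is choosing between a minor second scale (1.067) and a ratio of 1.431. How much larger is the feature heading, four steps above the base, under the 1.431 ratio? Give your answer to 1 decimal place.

43.5pt

Minor second: 15.0 × 1.067⁴ = 19.442pt
At 1.431: 15.0 × 1.431⁴ = 62.900pt
Difference: 62.900 − 19.442 = 43.458pt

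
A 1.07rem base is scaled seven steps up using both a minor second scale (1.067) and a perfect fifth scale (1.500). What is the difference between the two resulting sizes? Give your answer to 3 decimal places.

Minor second: 1.07 × 1.067⁷ = 1.68475rem
Perfect fifth: 1.07 × 1.500⁷ = 18.28195rem
Difference: 18.28195 − 1.68475 = 16.59720rem

16.597rem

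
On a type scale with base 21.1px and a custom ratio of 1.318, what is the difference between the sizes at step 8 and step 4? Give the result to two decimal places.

128.46px

Step 4: 21.1 × 1.318⁴ = 63.6714px
Step 8: 21.1 × 1.318⁸ = 192.1347px
Difference: 192.1347 − 63.6714 = 128.4633px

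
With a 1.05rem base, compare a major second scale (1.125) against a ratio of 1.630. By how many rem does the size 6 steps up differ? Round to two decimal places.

Major second: 1.05 × 1.125⁶ = 2.1287rem
At 1.630: 1.05 × 1.630⁶ = 19.6931rem
Difference: 19.6931 − 2.1287 = 17.5644rem

17.56rem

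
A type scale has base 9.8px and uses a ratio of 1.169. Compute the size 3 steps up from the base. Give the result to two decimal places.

15.66px

Every step multiplies by the scale ratio.
9.8 × 1.169³ = 9.8 × 1.59751 ≈ 15.66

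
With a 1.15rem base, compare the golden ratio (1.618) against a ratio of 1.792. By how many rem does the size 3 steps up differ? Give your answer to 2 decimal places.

1.75rem

Golden ratio: 1.15 × 1.618³ = 4.8712rem
At 1.792: 1.15 × 1.792³ = 6.6178rem
Difference: 6.6178 − 4.8712 = 1.7466rem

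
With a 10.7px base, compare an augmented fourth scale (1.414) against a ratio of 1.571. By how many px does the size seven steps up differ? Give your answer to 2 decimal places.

Augmented fourth: 10.7 × 1.414⁷ = 120.9288px
At 1.571: 10.7 × 1.571⁷ = 252.7069px
Difference: 252.7069 − 120.9288 = 131.7781px

131.78px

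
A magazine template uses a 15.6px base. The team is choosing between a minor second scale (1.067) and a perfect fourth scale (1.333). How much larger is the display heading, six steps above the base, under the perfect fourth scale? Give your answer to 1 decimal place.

64.5px

Minor second: 15.6 × 1.067⁶ = 23.020px
Perfect fourth: 15.6 × 1.333⁶ = 87.520px
Difference: 87.520 − 23.020 = 64.500px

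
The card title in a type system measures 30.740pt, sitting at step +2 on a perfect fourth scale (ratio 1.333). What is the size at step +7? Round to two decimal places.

129.38pt

Moving from step +2 to step +7 is 5 steps up, so multiply by r⁵.
30.740 × 1.333⁵ = 30.740 × 4.20873 ≈ 129.376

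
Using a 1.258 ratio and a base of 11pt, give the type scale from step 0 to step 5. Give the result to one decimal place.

11.0pt, 13.8pt, 17.4pt, 21.9pt, 27.5pt, 34.7pt

Step 0: 11pt
Step 1: 11.0 × 1.258 = 13.8
Step 2: 11.0 × 1.258² = 17.4
Step 3: 11.0 × 1.258³ = 21.9
Step 4: 11.0 × 1.258⁴ = 27.5
Step 5: 11.0 × 1.258⁵ = 34.7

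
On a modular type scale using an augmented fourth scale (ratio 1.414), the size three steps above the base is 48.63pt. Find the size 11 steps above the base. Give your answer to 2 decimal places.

48.63 × 1.414⁸ = 48.63 × 15.98068 ≈ 777.141

777.14pt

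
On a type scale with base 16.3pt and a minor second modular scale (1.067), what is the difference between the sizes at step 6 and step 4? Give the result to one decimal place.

Step 4: 16.3 × 1.067⁴ = 21.127pt
Step 6: 16.3 × 1.067⁶ = 24.053pt
Difference: 24.053 − 21.127 = 2.926pt

2.9pt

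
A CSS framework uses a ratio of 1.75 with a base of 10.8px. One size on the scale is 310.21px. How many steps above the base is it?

6

1.75ⁿ = 310.21 / 10.8 = 28.7231
n = ln(28.7231) / ln(1.75) = 3.3577 / 0.5596 ≈ 6.00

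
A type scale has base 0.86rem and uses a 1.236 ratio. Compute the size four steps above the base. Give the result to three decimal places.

Every step multiplies by the scale ratio.
0.86 × 1.236⁴ = 0.86 × 2.33386 ≈ 2.007

2.007rem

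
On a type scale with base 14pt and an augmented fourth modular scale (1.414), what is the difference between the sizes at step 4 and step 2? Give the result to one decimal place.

28.0pt

Step 2: 14.0 × 1.414² = 27.992pt
Step 4: 14.0 × 1.414⁴ = 55.966pt
Difference: 55.966 − 27.992 = 27.974pt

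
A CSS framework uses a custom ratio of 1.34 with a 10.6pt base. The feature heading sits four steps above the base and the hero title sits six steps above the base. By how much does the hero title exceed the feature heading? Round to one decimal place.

Step 4: 10.6 × 1.34⁴ = 34.176pt
Step 6: 10.6 × 1.34⁶ = 61.367pt
Difference: 61.367 − 34.176 = 27.191pt

27.2pt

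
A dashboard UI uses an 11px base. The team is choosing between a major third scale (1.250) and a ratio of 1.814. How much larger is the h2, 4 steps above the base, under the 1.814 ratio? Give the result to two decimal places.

Major third: 11.0 × 1.250⁴ = 26.8555px
At 1.814: 11.0 × 1.814⁴ = 119.1082px
Difference: 119.1082 − 26.8555 = 92.2527px

92.25px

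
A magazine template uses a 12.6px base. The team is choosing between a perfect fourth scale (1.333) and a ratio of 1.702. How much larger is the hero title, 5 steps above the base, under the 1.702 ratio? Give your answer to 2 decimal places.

126.93px

Perfect fourth: 12.6 × 1.333⁵ = 53.0300px
At 1.702: 12.6 × 1.702⁵ = 179.9568px
Difference: 179.9568 − 53.0300 = 126.9268px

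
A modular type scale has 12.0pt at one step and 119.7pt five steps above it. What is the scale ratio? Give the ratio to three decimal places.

1.584

The ratio satisfies 12.0 × r⁵ = 119.7, so r = (119.7 / 12.0)^(1/5).
r = 9.9750^(1/5) ≈ 1.5841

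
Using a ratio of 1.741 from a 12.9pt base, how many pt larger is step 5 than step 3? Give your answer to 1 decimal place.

138.3pt

Step 3: 12.9 × 1.741³ = 68.075pt
Step 5: 12.9 × 1.741⁵ = 206.340pt
Difference: 206.340 − 68.075 = 138.265pt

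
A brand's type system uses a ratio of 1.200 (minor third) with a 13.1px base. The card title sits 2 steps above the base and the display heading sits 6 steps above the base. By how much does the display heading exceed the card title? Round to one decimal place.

20.3px

Step 2: 13.1 × 1.200² = 18.864px
Step 6: 13.1 × 1.200⁶ = 39.116px
Difference: 39.116 − 18.864 = 20.252px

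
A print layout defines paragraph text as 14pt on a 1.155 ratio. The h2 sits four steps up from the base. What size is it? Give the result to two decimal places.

A modular type scale is a geometric sequence: sizeₙ = base × rⁿ.
14.0 × 1.155⁴ = 14.0 × 1.77962 ≈ 24.91

24.91pt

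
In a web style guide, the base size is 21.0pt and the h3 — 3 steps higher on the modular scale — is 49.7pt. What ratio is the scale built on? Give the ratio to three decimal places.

1.333

The ratio satisfies 21.0 × r³ = 49.7, so r = (49.7 / 21.0)^(1/3).
r = 2.3667^(1/3) ≈ 1.3326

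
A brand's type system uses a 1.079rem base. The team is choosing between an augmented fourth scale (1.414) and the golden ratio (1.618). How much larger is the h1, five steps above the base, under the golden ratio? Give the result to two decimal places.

5.87rem

Augmented fourth: 1.079 × 1.414⁵ = 6.0991rem
Golden ratio: 1.079 × 1.618⁵ = 11.9650rem
Difference: 11.9650 − 6.0991 = 5.8659rem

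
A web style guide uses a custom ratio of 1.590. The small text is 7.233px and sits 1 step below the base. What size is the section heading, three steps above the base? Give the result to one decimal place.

46.2px

7.233 × 1.590⁴ = 7.233 × 6.39129 ≈ 46.228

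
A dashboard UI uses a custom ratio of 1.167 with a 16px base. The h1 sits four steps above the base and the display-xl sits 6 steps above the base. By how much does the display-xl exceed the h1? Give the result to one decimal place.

10.7px

Step 4: 16.0 × 1.167⁴ = 29.676px
Step 6: 16.0 × 1.167⁶ = 40.415px
Difference: 40.415 − 29.676 = 10.739px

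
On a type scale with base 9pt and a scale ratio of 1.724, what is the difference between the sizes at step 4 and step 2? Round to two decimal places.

Step 2: 9.0 × 1.724² = 26.7496pt
Step 4: 9.0 × 1.724⁴ = 79.5045pt
Difference: 79.5045 − 26.7496 = 52.7549pt

52.75pt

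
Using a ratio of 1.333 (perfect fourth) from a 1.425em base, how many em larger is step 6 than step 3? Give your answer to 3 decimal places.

Step 3: 1.425 × 1.333³ = 3.37525em
Step 6: 1.425 × 1.333⁶ = 7.99458em
Difference: 7.99458 − 3.37525 = 4.61933em

4.619em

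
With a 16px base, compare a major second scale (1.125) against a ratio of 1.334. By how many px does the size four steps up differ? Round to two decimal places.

Major second: 16.0 × 1.125⁴ = 25.6289px
At 1.334: 16.0 × 1.334⁴ = 50.6691px
Difference: 50.6691 − 25.6289 = 25.0402px

25.04px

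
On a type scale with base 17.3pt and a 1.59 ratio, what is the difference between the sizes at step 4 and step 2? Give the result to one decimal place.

Step 2: 17.3 × 1.59² = 43.736pt
Step 4: 17.3 × 1.59⁴ = 110.569pt
Difference: 110.569 − 43.736 = 66.833pt

66.8pt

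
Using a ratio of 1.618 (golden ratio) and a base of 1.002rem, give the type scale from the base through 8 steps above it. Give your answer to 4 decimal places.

1.0020rem, 1.6212rem, 2.6232rem, 4.2443rem, 6.8672rem, 11.1112rem, 17.9779rem, 29.0882rem, 47.0648rem

Step 0: 1.002rem
Step 1: 1.002 × 1.618 = 1.6212
Step 2: 1.002 × 1.618² = 2.6232
Step 3: 1.002 × 1.618³ = 4.2443
Step 4: 1.002 × 1.618⁴ = 6.8672
Step 5: 1.002 × 1.618⁵ = 11.1112
Step 6: 1.002 × 1.618⁶ = 17.9779
Step 7: 1.002 × 1.618⁷ = 29.0882
Step 8: 1.002 × 1.618⁸ = 47.0648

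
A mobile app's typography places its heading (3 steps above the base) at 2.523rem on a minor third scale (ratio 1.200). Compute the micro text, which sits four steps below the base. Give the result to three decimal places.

0.704rem

Moving from step +3 to step -4 is 7 steps down, so divide by r⁷.
2.523 ÷ 1.200⁷ = 2.523 ÷ 3.58318 ≈ 0.704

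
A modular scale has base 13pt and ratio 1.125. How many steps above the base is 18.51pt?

1.125ⁿ = 18.51 / 13 = 1.4238
n = ln(1.4238) / ln(1.125) = 0.3534 / 0.1178 ≈ 3.00

3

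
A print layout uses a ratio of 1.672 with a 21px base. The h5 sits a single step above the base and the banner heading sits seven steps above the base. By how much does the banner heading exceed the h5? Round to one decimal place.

Step 1: 21.0 × 1.672 = 35.112px
Step 7: 21.0 × 1.672⁷ = 767.137px
Difference: 767.137 − 35.112 = 732.025px

732.0px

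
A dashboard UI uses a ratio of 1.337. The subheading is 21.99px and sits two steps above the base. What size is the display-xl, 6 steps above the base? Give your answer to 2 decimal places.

70.27px

Moving from step +2 to step +6 is 4 steps up, so multiply by r⁴.
21.99 × 1.337⁴ = 21.99 × 3.19540 ≈ 70.267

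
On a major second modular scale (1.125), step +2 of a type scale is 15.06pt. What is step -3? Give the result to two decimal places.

8.36pt

15.06 ÷ 1.125⁵ = 15.06 ÷ 1.80203 ≈ 8.357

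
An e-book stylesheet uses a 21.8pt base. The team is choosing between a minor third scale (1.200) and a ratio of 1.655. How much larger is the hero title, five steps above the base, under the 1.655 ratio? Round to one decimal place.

Minor third: 21.8 × 1.200⁵ = 54.245pt
At 1.655: 21.8 × 1.655⁵ = 270.674pt
Difference: 270.674 − 54.245 = 216.429pt

216.4pt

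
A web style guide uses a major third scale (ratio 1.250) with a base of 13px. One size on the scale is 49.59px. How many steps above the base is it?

1.250ⁿ = 49.59 / 13 = 3.8146
n = ln(3.8146) / ln(1.250) = 1.3388 / 0.2231 ≈ 6.00

6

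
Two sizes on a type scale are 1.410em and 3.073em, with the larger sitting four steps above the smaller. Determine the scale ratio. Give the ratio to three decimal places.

r⁴ = 3.073 / 1.410, so r = (3.073/1.410)^(1/4).
r = 2.1794^(1/4) ≈ 1.2150

1.215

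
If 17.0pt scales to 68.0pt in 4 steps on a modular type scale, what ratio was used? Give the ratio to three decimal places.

The ratio satisfies 17.0 × r⁴ = 68.0, so r = (68.0 / 17.0)^(1/4).
r = 4.0000^(1/4) ≈ 1.4142

1.414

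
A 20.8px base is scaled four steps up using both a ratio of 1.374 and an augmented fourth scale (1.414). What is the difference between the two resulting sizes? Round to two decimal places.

9.02px

At 1.374: 20.8 × 1.374⁴ = 74.1328px
Augmented fourth: 20.8 × 1.414⁴ = 83.1498px
Difference: 83.1498 − 74.1328 = 9.0170px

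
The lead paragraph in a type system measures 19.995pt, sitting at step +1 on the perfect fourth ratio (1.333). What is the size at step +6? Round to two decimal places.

84.15pt

The gap is 6 − (1) = 5 steps, so the factor is 1.333^5.
19.995 × 1.333⁵ = 19.995 × 4.20873 ≈ 84.153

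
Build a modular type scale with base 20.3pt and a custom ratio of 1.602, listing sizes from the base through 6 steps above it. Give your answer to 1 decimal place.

20.3pt, 32.5pt, 52.1pt, 83.5pt, 133.7pt, 214.2pt, 343.1pt

Step 0: 20.3pt
Step 1: 20.3 × 1.602 = 32.5
Step 2: 20.3 × 1.602² = 52.1
Step 3: 20.3 × 1.602³ = 83.5
Step 4: 20.3 × 1.602⁴ = 133.7
Step 5: 20.3 × 1.602⁵ = 214.2
Step 6: 20.3 × 1.602⁶ = 343.1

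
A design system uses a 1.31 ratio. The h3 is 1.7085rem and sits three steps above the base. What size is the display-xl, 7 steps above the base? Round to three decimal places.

5.032rem

1.7085 × 1.31⁴ = 1.7085 × 2.94500 ≈ 5.032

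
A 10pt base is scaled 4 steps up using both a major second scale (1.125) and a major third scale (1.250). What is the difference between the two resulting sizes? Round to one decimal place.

Major second: 10.0 × 1.125⁴ = 16.018pt
Major third: 10.0 × 1.250⁴ = 24.414pt
Difference: 24.414 − 16.018 = 8.396pt

8.4pt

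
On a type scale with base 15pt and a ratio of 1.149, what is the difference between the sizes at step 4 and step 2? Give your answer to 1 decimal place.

6.3pt

Step 2: 15.0 × 1.149² = 19.803pt
Step 4: 15.0 × 1.149⁴ = 26.144pt
Difference: 26.144 − 19.803 = 6.341pt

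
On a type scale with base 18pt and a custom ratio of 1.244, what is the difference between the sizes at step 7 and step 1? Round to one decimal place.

60.6pt

Step 1: 18.0 × 1.244 = 22.392pt
Step 7: 18.0 × 1.244⁷ = 82.988pt
Difference: 82.988 − 22.392 = 60.596pt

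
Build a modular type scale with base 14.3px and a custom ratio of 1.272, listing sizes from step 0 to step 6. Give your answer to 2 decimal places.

14.30px, 18.19px, 23.14px, 29.43px, 37.44px, 47.62px, 60.57px

Step 0: 14.3px
Step 1: 14.3 × 1.272 = 18.19
Step 2: 14.3 × 1.272² = 23.14
Step 3: 14.3 × 1.272³ = 29.43
Step 4: 14.3 × 1.272⁴ = 37.44
Step 5: 14.3 × 1.272⁵ = 47.62
Step 6: 14.3 × 1.272⁶ = 60.57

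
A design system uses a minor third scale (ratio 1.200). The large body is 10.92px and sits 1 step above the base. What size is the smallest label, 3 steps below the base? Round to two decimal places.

10.92 ÷ 1.200⁴ = 10.92 ÷ 2.07360 ≈ 5.266

5.27px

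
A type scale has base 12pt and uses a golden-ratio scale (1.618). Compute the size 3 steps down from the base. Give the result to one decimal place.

A modular type scale is a geometric sequence: sizeₙ = base × rⁿ.
12.0 ÷ 1.618³ = 12.0 ÷ 4.23580 ≈ 2.83

2.8pt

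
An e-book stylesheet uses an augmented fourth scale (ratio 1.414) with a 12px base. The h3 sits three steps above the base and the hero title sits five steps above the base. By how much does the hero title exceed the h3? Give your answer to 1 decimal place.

Step 3: 12.0 × 1.414³ = 33.926px
Step 5: 12.0 × 1.414⁵ = 67.831px
Difference: 67.831 − 33.926 = 33.905px

33.9px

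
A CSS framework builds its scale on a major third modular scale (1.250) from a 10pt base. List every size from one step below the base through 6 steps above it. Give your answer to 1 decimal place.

8.0pt, 10.0pt, 12.5pt, 15.6pt, 19.5pt, 24.4pt, 30.5pt, 38.1pt

Step -1: 10.0 ÷ 1.250 = 8.0
Step 0: 10pt
Step 1: 10.0 × 1.250 = 12.5
Step 2: 10.0 × 1.250² = 15.6
Step 3: 10.0 × 1.250³ = 19.5
Step 4: 10.0 × 1.250⁴ = 24.4
Step 5: 10.0 × 1.250⁵ = 30.5
Step 6: 10.0 × 1.250⁶ = 38.1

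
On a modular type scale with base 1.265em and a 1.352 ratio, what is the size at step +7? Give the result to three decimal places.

1.265 × 1.352⁷ = 1.265 × 8.25728 ≈ 10.445

10.445em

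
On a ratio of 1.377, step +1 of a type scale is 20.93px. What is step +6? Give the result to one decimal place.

20.93 × 1.377⁵ = 20.93 × 4.95074 ≈ 103.619

103.6px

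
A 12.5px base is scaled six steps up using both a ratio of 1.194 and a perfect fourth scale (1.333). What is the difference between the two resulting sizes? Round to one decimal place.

33.9px

At 1.194: 12.5 × 1.194⁶ = 36.219px
Perfect fourth: 12.5 × 1.333⁶ = 70.128px
Difference: 70.128 − 36.219 = 33.909px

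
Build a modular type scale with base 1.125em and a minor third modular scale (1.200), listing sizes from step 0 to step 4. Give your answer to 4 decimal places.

Step 0: 1.125em
Step 1: 1.125 × 1.200 = 1.3500
Step 2: 1.125 × 1.200² = 1.6200
Step 3: 1.125 × 1.200³ = 1.9440
Step 4: 1.125 × 1.200⁴ = 2.3328

1.1250em, 1.3500em, 1.6200em, 1.9440em, 2.3328em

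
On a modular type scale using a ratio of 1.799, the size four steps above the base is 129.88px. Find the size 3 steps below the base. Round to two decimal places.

2.13px

Moving from step +4 to step -3 is 7 steps down, so divide by r⁷.
129.88 ÷ 1.799⁷ = 129.88 ÷ 60.98431 ≈ 2.130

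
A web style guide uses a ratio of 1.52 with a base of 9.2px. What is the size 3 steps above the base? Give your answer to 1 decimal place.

32.3px

9.2 × 1.52³ = 9.2 × 3.51181 ≈ 32.31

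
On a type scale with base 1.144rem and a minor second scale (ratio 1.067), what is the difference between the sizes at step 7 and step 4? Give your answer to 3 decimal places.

Step 4: 1.144 × 1.067⁴ = 1.48280rem
Step 7: 1.144 × 1.067⁷ = 1.80126rem
Difference: 1.80126 − 1.48280 = 0.31846rem

0.318rem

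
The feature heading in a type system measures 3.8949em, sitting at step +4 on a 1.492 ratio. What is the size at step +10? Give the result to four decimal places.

42.9644em

3.8949 × 1.492⁶ = 3.8949 × 11.03095 ≈ 42.9644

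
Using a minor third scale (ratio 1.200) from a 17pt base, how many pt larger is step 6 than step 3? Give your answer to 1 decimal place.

21.4pt

Step 3: 17.0 × 1.200³ = 29.376pt
Step 6: 17.0 × 1.200⁶ = 50.762pt
Difference: 50.762 − 29.376 = 21.386pt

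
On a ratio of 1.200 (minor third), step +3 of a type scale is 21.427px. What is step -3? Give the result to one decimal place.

7.2px

21.427 ÷ 1.200⁶ = 21.427 ÷ 2.98598 ≈ 7.176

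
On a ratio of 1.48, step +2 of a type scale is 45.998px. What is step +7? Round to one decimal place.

45.998 × 1.48⁵ = 45.998 × 7.10082 ≈ 326.624

326.6px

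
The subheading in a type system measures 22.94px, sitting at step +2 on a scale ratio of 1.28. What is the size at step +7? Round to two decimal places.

22.94 × 1.28⁵ = 22.94 × 3.43597 ≈ 78.821

78.82px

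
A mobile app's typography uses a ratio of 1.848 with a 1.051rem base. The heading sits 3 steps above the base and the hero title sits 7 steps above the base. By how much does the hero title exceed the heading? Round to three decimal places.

70.727rem

Step 3: 1.051 × 1.848³ = 6.63298rem
Step 7: 1.051 × 1.848⁷ = 77.36000rem
Difference: 77.36000 − 6.63298 = 70.72702rem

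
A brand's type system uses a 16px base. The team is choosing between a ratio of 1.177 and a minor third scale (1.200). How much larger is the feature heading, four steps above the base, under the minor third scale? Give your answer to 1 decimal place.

2.5px

At 1.177: 16.0 × 1.177⁴ = 30.706px
Minor third: 16.0 × 1.200⁴ = 33.178px
Difference: 33.178 − 30.706 = 2.472px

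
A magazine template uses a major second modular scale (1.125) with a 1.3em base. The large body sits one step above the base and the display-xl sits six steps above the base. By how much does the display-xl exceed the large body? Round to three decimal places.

Step 1: 1.3 × 1.125 = 1.46250em
Step 6: 1.3 × 1.125⁶ = 2.63547em
Difference: 2.63547 − 1.46250 = 1.17297em

1.173em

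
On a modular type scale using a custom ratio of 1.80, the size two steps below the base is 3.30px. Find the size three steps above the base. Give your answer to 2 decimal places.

3.30 × 1.80⁵ = 3.30 × 18.89568 ≈ 62.356

62.36px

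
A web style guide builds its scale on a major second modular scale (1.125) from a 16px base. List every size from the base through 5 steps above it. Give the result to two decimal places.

Step 0: 16px
Step 1: 16.0 × 1.125 = 18.00
Step 2: 16.0 × 1.125² = 20.25
Step 3: 16.0 × 1.125³ = 22.78
Step 4: 16.0 × 1.125⁴ = 25.63
Step 5: 16.0 × 1.125⁵ = 28.83

16.00px, 18.00px, 20.25px, 22.78px, 25.63px, 28.83px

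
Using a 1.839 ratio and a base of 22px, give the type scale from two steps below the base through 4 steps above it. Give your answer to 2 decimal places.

Step -2: 22.0 ÷ 1.839² = 6.51
Step -1: 22.0 ÷ 1.839 = 11.96
Step 0: 22px
Step 1: 22.0 × 1.839 = 40.46
Step 2: 22.0 × 1.839² = 74.40
Step 3: 22.0 × 1.839³ = 136.83
Step 4: 22.0 × 1.839⁴ = 251.62

6.51px, 11.96px, 22.00px, 40.46px, 74.40px, 136.83px, 251.62px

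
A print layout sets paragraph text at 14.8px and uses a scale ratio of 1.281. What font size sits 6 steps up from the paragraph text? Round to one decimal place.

14.8 × 1.281⁶ = 14.8 × 4.41870 ≈ 65.40

65.4px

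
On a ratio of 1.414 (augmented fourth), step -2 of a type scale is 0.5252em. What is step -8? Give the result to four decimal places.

0.0657em

0.5252 ÷ 1.414⁶ = 0.5252 ÷ 7.99275 ≈ 0.0657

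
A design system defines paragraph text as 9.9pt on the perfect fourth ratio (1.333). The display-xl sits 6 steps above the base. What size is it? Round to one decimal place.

9.9 × 1.333⁶ = 9.9 × 5.61023 ≈ 55.54

55.5pt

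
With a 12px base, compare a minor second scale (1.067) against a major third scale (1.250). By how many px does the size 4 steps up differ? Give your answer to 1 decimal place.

13.7px

Minor second: 12.0 × 1.067⁴ = 15.554px
Major third: 12.0 × 1.250⁴ = 29.297px
Difference: 29.297 − 15.554 = 13.743px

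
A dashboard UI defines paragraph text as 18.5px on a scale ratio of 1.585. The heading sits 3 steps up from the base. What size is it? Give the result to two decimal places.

73.66px

Each step on a modular scale multiplies by the ratio, so the size n steps from the base is base × ratioⁿ.
18.5 × 1.585³ = 18.5 × 3.98188 ≈ 73.66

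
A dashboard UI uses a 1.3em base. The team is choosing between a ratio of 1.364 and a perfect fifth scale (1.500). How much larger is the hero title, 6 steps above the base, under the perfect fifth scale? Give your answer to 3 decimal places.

6.436em

At 1.364: 1.3 × 1.364⁶ = 8.37201em
Perfect fifth: 1.3 × 1.500⁶ = 14.80781em
Difference: 14.80781 − 8.37201 = 6.43580em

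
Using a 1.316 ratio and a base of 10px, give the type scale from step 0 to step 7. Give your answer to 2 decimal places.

Step 0: 10px
Step 1: 10.0 × 1.316 = 13.16
Step 2: 10.0 × 1.316² = 17.32
Step 3: 10.0 × 1.316³ = 22.79
Step 4: 10.0 × 1.316⁴ = 29.99
Step 5: 10.0 × 1.316⁵ = 39.47
Step 6: 10.0 × 1.316⁶ = 51.94
Step 7: 10.0 × 1.316⁷ = 68.36

10.00px, 13.16px, 17.32px, 22.79px, 29.99px, 39.47px, 51.94px, 68.36px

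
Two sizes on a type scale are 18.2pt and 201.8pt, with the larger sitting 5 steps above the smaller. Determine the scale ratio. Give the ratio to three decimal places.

r⁵ = 201.8 / 18.2, so r = (201.8/18.2)^(1/5).
r = 11.0879^(1/5) ≈ 1.6180

1.618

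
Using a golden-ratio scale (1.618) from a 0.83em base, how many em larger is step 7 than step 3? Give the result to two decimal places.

Step 3: 0.83 × 1.618³ = 3.5157em
Step 7: 0.83 × 1.618⁷ = 24.0950em
Difference: 24.0950 − 3.5157 = 20.5793em

20.58em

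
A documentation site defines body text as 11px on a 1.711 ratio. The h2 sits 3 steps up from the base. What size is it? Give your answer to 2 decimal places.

Each step on a modular scale multiplies by the ratio, so the size n steps from the base is base × ratioⁿ.
11.0 × 1.711³ = 11.0 × 5.00899 ≈ 55.10

55.10px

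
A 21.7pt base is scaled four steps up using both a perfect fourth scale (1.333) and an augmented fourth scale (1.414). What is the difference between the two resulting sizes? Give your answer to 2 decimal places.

18.23pt

Perfect fourth: 21.7 × 1.333⁴ = 68.5142pt
Augmented fourth: 21.7 × 1.414⁴ = 86.7476pt
Difference: 86.7476 − 68.5142 = 18.2334pt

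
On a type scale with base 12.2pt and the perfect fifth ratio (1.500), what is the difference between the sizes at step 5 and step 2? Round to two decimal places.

65.19pt

Step 2: 12.2 × 1.500² = 27.4500pt
Step 5: 12.2 × 1.500⁵ = 92.6437pt
Difference: 92.6437 − 27.4500 = 65.1937pt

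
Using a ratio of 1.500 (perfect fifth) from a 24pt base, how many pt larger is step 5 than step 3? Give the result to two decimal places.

Step 3: 24.0 × 1.500³ = 81.0000pt
Step 5: 24.0 × 1.500⁵ = 182.2500pt
Difference: 182.2500 − 81.0000 = 101.2500pt

101.25pt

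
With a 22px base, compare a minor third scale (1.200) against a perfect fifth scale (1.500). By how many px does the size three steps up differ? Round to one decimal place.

36.2px

Minor third: 22.0 × 1.200³ = 38.016px
Perfect fifth: 22.0 × 1.500³ = 74.250px
Difference: 74.250 − 38.016 = 36.234px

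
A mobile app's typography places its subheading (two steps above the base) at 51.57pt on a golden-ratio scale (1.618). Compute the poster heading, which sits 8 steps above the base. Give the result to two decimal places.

925.27pt

51.57 × 1.618⁶ = 51.57 × 17.94201 ≈ 925.269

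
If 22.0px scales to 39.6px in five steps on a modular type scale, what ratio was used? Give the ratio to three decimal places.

r⁵ = 39.6 / 22.0, so r = (39.6/22.0)^(1/5).
r = 1.8000^(1/5) ≈ 1.1247

1.125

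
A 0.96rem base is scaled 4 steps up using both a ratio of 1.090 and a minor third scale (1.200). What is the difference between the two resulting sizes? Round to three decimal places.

At 1.090: 0.96 × 1.090⁴ = 1.35512rem
Minor third: 0.96 × 1.200⁴ = 1.99066rem
Difference: 1.99066 − 1.35512 = 0.63554rem

0.636rem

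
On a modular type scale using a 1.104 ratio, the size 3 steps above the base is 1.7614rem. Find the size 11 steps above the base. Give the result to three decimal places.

1.7614 × 1.104⁸ = 1.7614 × 2.20675 ≈ 3.887

3.887rem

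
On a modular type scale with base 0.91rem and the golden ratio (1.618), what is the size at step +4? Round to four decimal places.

0.91 × 1.618⁴ = 0.91 × 6.85353 ≈ 6.2367

6.2367rem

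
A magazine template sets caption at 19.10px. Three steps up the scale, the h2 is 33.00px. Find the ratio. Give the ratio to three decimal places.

1.200

r³ = 33.00 / 19.10, so r = (33.00/19.10)^(1/3).
r = 1.7277^(1/3) ≈ 1.1999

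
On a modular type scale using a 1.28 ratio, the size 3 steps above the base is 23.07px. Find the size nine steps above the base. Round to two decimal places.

The gap is 9 − (3) = 6 steps, so the factor is 1.28^6.
23.07 × 1.28⁶ = 23.07 × 4.39805 ≈ 101.463

101.46px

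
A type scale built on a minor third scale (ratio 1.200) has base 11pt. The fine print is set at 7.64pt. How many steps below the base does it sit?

2

1.200ⁿ = 11 / 7.64 = 1.4398
n = ln(1.4398) / ln(1.200) = 0.3645 / 0.1823 ≈ 2.00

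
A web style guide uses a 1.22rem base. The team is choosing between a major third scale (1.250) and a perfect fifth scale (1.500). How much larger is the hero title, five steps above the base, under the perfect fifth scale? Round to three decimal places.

5.541rem

Major third: 1.22 × 1.250⁵ = 3.72314rem
Perfect fifth: 1.22 × 1.500⁵ = 9.26437rem
Difference: 9.26437 − 3.72314 = 5.54123rem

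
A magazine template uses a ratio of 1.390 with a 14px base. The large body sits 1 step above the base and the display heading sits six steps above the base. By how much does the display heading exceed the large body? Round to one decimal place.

Step 1: 14.0 × 1.390 = 19.460px
Step 6: 14.0 × 1.390⁶ = 100.976px
Difference: 100.976 − 19.460 = 81.516px

81.5px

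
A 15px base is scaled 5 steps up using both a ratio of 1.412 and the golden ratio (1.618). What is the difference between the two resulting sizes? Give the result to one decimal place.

At 1.412: 15.0 × 1.412⁵ = 84.191px
Golden ratio: 15.0 × 1.618⁵ = 166.335px
Difference: 166.335 − 84.191 = 82.144px

82.1px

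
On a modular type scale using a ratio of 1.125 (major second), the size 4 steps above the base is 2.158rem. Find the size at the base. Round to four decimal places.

1.3472rem

The gap is 0 − (4) = -4 steps, so the factor is 1.125^-4.
2.158 ÷ 1.125⁴ = 2.158 ÷ 1.60181 ≈ 1.3472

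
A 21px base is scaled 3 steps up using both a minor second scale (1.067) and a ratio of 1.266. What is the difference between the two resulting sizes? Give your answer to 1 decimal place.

17.1px

Minor second: 21.0 × 1.067³ = 25.510px
At 1.266: 21.0 × 1.266³ = 42.611px
Difference: 42.611 − 25.510 = 17.101px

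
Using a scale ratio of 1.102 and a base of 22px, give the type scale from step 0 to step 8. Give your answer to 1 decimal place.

Step 0: 22px
Step 1: 22.0 × 1.102 = 24.2
Step 2: 22.0 × 1.102² = 26.7
Step 3: 22.0 × 1.102³ = 29.4
Step 4: 22.0 × 1.102⁴ = 32.4
Step 5: 22.0 × 1.102⁵ = 35.8
Step 6: 22.0 × 1.102⁶ = 39.4
Step 7: 22.0 × 1.102⁷ = 43.4
Step 8: 22.0 × 1.102⁸ = 47.8

22.0px, 24.2px, 26.7px, 29.4px, 32.4px, 35.8px, 39.4px, 43.4px, 47.8px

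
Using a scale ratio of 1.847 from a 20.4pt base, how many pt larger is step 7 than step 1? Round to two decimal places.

Step 1: 20.4 × 1.847 = 37.6788pt
Step 7: 20.4 × 1.847⁷ = 1495.8858pt
Difference: 1495.8858 − 37.6788 = 1458.2070pt

1458.21pt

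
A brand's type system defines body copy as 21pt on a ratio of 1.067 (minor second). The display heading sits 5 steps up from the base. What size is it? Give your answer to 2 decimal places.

Each step on a modular scale multiplies by the ratio, so the size n steps from the base is base × ratioⁿ.
21.0 × 1.067⁵ = 21.0 × 1.38300 ≈ 29.04

29.04pt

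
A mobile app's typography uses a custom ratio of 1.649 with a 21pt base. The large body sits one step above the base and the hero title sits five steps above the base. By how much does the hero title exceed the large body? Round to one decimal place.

Step 1: 21.0 × 1.649 = 34.629pt
Step 5: 21.0 × 1.649⁵ = 256.049pt
Difference: 256.049 − 34.629 = 221.420pt

221.4pt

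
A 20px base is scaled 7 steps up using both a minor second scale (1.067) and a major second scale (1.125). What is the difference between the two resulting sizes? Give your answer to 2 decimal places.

Minor second: 20.0 × 1.067⁷ = 31.4906px
Major second: 20.0 × 1.125⁷ = 45.6139px
Difference: 45.6139 − 31.4906 = 14.1233px

14.12px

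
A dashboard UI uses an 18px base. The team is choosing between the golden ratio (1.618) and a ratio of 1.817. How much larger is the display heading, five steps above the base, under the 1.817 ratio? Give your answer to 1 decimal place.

Golden ratio: 18.0 × 1.618⁵ = 199.602px
At 1.817: 18.0 × 1.817⁵ = 356.490px
Difference: 356.490 − 199.602 = 156.888px

156.9px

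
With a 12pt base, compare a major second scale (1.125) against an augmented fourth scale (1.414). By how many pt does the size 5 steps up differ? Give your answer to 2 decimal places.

46.21pt

Major second: 12.0 × 1.125⁵ = 21.6244pt
Augmented fourth: 12.0 × 1.414⁵ = 67.8310pt
Difference: 67.8310 − 21.6244 = 46.2066pt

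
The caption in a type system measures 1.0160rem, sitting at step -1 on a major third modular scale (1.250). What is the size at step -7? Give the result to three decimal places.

0.266rem

1.0160 ÷ 1.250⁶ = 1.0160 ÷ 3.81470 ≈ 0.266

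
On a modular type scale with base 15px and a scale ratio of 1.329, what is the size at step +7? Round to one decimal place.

15.0 × 1.329⁷ = 15.0 × 7.32276 ≈ 109.84

109.8px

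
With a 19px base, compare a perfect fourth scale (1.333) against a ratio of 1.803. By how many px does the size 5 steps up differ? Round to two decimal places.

Perfect fourth: 19.0 × 1.333⁵ = 79.9658px
At 1.803: 19.0 × 1.803⁵ = 362.0197px
Difference: 362.0197 − 79.9658 = 282.0539px

282.05px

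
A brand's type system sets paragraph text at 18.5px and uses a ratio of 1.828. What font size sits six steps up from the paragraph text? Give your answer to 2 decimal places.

690.29px

18.5 × 1.828⁶ = 18.5 × 37.31274 ≈ 690.29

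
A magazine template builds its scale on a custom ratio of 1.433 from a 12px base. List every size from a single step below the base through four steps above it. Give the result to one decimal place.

8.4px, 12.0px, 17.2px, 24.6px, 35.3px, 50.6px

Step -1: 12.0 ÷ 1.433 = 8.4
Step 0: 12px
Step 1: 12.0 × 1.433 = 17.2
Step 2: 12.0 × 1.433² = 24.6
Step 3: 12.0 × 1.433³ = 35.3
Step 4: 12.0 × 1.433⁴ = 50.6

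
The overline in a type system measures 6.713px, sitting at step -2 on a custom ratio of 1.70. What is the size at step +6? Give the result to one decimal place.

468.3px

6.713 × 1.70⁸ = 6.713 × 69.75757 ≈ 468.283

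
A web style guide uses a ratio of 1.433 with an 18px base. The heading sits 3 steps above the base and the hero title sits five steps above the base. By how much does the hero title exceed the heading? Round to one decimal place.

55.8px

Step 3: 18.0 × 1.433³ = 52.968px
Step 5: 18.0 × 1.433⁵ = 108.769px
Difference: 108.769 − 52.968 = 55.801px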